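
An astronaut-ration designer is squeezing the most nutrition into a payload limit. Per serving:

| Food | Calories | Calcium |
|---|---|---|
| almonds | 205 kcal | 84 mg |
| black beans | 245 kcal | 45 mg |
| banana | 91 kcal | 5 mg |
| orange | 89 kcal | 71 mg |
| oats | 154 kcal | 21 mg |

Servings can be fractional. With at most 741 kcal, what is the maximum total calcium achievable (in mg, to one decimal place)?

591.1 mg

Calcium per kcal: orange 0.7978, almonds 0.4098, black beans 0.1837, oats 0.1364, banana 0.05495.
With no serving limits, spend the whole calories allowance on orange: 741 kcal / 89 kcal × 71 mg = 591.1 mg.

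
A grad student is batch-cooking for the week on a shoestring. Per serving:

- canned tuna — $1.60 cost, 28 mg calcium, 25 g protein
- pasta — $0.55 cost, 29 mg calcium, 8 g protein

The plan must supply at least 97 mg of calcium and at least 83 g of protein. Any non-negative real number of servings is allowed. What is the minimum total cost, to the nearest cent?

$5.32

An LP optimum is at a vertex; with two nutrient constraints at most two foods are used. Check each candidate.
canned tuna only: max(97/28, 83/25) = 3.464 servings → $5.54.
pasta only: max(97/29, 83/8) = 10.38 servings → $5.71.
canned tuna + pasta with both tight: 3.255 servings and 0.2016 servings → $5.32.
Cheapest feasible corner: $5.32.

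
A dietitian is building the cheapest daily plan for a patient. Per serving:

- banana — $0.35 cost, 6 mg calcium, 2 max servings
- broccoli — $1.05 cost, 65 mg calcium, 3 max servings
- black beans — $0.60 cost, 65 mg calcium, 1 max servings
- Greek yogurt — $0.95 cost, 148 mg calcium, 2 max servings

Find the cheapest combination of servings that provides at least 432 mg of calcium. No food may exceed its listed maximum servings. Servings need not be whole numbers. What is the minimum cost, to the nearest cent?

$3.65

Cost per mg of calcium: Greek yogurt $0.0064, black beans $0.0092, broccoli $0.0162, banana $0.0583.
Take 2 servings of Greek yogurt: +296.0 mg calcium for $1.90 (total $1.90, still need 136.0 mg).
Take 1 serving of black beans: +65.0 mg calcium for $0.60 (total $2.50, still need 71.0 mg).
Take 1.092 servings of broccoli: +71.0 mg calcium for $1.15 (total $3.65, still need 0.0 mg).
Filling from the cheapest source first is optimal under one linear minimum: $3.65.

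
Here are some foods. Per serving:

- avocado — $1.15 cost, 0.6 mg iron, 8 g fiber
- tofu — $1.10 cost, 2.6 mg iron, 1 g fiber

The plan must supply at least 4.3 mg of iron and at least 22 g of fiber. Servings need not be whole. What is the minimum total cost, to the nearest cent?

Compare the cost at each extreme point of the feasible region.
avocado only: max(4.3/0.6, 22/8) = 7.167 servings → $8.24.
tofu only: max(4.3/2.6, 22/1) = 22 servings → $24.20.
avocado + tofu with both tight: 2.619 servings and 1.05 servings → $4.17.
So the least-cost plan costs $4.17.

$4.17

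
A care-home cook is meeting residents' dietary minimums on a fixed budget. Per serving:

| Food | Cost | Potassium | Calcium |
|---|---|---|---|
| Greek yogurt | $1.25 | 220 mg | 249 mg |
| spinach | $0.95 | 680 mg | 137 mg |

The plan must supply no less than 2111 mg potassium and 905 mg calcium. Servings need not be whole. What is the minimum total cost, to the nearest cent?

$5.16

A basic optimal solution has at most two foods positive. Try each food alone and each pair with both targets met exactly.
Greek yogurt only: max(2111/220, 905/249) = 9.595 servings → $11.99.
spinach only: max(2111/680, 905/137) = 6.606 servings → $6.28.
Greek yogurt + spinach with both tight: 2.344 servings and 2.346 servings → $5.16.
The minimum over all feasible corners is $5.16.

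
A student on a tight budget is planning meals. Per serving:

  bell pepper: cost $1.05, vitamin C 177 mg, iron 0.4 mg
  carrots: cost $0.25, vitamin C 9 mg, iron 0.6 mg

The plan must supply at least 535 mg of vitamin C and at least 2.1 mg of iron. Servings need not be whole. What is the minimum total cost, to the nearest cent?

A basic optimal solution has at most two foods positive. Try each food alone and each pair with both targets met exactly.
bell pepper only: max(535/177, 2.1/0.4) = 5.25 servings → $5.51.
carrots only: max(535/9, 2.1/0.6) = 59.44 servings → $14.86.
bell pepper + carrots with both tight: 2.944 servings and 1.537 servings → $3.48.
The minimum over all feasible corners is $3.48.

$3.48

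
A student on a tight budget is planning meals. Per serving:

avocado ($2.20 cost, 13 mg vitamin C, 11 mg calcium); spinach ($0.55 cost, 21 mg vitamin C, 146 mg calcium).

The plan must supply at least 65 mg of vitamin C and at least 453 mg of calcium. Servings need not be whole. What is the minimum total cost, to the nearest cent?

Two binding constraints pin down two serving amounts, so the optimal mix uses at most two foods. The candidates are each food alone (scaled to the tighter of vitamin C/calcium) and each pair with both constraints tight.
avocado only: max(65/13, 453/11) = 41.18 servings → $90.60.
spinach only: max(65/21, 453/146) = 3.103 servings → $1.71.
avocado + spinach with both targets exact would need a negative amount; discard.
So the least-cost plan costs $1.71.

$1.71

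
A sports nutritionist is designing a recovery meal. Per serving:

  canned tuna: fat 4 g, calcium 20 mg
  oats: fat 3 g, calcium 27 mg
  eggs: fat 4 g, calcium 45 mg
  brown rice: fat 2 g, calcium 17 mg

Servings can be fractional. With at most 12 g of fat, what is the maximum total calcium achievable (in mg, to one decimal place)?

135.0 mg

Calcium per g fat: eggs 11.25, oats 9, brown rice 8.5, canned tuna 5.
With no serving limits, spend the whole fat allowance on eggs: 12 g / 4 g × 45 mg = 135.0 mg.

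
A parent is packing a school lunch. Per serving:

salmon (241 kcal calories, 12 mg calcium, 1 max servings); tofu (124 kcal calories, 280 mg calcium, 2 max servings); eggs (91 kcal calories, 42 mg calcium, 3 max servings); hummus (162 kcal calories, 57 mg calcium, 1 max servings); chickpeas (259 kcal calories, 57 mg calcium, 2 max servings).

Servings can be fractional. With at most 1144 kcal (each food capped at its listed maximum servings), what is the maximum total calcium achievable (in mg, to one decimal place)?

844.5 mg

Calcium per kcal: tofu 2.258, eggs 0.4615, hummus 0.3519, chickpeas 0.2201, salmon 0.04979.
Take 2 servings of tofu: uses 248 kcal, +560.0 mg calcium (running total 560.0 mg).
Take 3 servings of eggs: uses 273 kcal, +126.0 mg calcium (running total 686.0 mg).
Take 1 serving of hummus: uses 162 kcal, +57.0 mg calcium (running total 743.0 mg).
Take 1.78 servings of chickpeas: uses 461 kcal, +101.5 mg calcium (running total 844.5 mg).
Greedy by best ratio exhausts the calories allowance optimally: 844.5 mg.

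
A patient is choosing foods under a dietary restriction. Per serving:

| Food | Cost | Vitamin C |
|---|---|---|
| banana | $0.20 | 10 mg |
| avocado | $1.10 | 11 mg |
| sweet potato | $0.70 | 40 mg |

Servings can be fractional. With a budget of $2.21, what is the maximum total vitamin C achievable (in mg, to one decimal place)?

Vitamin C per dollar: sweet potato 57.14, banana 50, avocado 10.
With no serving limits, spend the whole cost allowance on sweet potato: $2.21 / $0.70 × 40 mg = 126.3 mg.

126.3 mg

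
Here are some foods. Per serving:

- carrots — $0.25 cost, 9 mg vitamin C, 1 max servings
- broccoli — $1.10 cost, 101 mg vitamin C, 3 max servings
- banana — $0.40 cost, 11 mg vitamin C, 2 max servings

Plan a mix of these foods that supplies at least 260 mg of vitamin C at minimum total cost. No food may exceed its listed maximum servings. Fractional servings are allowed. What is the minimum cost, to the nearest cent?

$2.83

Cost per mg of vitamin C: broccoli $0.0109, carrots $0.0278, banana $0.0364.
Take 2.574 servings of broccoli: +260.0 mg vitamin C for $2.83 (total $2.83, still need 0.0 mg).
Filling from the cheapest source first is optimal under one linear minimum: $2.83.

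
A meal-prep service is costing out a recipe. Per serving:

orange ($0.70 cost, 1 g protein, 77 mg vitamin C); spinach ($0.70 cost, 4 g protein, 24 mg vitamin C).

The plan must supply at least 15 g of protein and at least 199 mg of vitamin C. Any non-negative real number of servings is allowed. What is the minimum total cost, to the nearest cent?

$3.43

This is a tiny linear program; its minimum lies at a vertex of the feasible set. List the vertices and price them.
orange only: max(15/1, 199/77) = 15 servings → $10.50.
spinach only: max(15/4, 199/24) = 8.292 servings → $5.80.
orange + spinach with both tight: 1.535 servings and 3.366 servings → $3.43.
So the least-cost plan costs $3.43.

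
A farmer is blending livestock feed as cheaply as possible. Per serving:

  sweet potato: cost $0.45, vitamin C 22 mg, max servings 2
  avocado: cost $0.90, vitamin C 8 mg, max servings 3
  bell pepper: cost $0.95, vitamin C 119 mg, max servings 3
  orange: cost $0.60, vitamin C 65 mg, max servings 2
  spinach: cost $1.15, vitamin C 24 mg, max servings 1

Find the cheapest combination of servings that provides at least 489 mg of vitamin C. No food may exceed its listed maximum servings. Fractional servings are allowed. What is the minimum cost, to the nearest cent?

Cost per mg of vitamin C: bell pepper $0.0080, orange $0.0092, sweet potato $0.0205, spinach $0.0479, avocado $0.1125.
Take 3 servings of bell pepper: +357.0 mg vitamin C for $2.85 (total $2.85, still need 132.0 mg).
Take 2 servings of orange: +130.0 mg vitamin C for $1.20 (total $4.05, still need 2.0 mg).
Take 0.09091 servings of sweet potato: +2.0 mg vitamin C for $0.04 (total $4.09, still need 0.0 mg).
Greedy by cheapest-per-mg is optimal for a single linear constraint, so the minimum cost is $4.09.

$4.09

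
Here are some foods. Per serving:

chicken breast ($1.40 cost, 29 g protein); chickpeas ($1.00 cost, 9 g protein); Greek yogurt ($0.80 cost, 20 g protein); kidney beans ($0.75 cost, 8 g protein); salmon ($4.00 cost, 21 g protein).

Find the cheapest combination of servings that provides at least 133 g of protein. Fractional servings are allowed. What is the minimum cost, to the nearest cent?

Cost per g of protein: Greek yogurt $0.0400, chicken breast $0.0483, kidney beans $0.0938, chickpeas $0.1111, salmon $0.1905.
With no serving limits, use only Greek yogurt: 133 g / 20 g = 6.65 servings × $0.80 = $5.32.

$5.32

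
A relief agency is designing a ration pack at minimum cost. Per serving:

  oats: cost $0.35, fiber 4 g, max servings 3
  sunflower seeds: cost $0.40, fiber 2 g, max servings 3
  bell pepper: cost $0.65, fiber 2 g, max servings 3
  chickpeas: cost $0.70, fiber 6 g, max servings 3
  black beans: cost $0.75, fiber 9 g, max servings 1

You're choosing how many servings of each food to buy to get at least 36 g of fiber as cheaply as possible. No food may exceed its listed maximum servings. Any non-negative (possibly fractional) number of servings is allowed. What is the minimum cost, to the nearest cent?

Cost per g of fiber: black beans $0.0833, oats $0.0875, chickpeas $0.1167, sunflower seeds $0.2000, bell pepper $0.3250.
Take 1 serving of black beans: +9.0 g fiber for $0.75 (total $0.75, still need 27.0 g).
Take 3 servings of oats: +12.0 g fiber for $1.05 (total $1.80, still need 15.0 g).
Take 2.5 servings of chickpeas: +15.0 g fiber for $1.75 (total $3.55, still need 0.0 g).
Filling from the cheapest source first is optimal under one linear minimum: $3.55.

$3.55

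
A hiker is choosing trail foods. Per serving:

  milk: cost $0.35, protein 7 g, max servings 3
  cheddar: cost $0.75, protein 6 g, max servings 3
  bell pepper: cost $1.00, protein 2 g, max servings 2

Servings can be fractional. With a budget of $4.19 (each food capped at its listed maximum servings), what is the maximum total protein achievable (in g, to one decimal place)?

Protein per dollar: milk 20, cheddar 8, bell pepper 2.
Take 3 servings of milk: spends $1.05, +21.0 g protein (running total 21.0 g).
Take 3 servings of cheddar: spends $2.25, +18.0 g protein (running total 39.0 g).
Take 0.89 servings of bell pepper: spends $0.89, +1.8 g protein (running total 40.8 g).
Filling greedily by protein-per-dollar is optimal for one linear limit, giving 40.8 g.

40.8 g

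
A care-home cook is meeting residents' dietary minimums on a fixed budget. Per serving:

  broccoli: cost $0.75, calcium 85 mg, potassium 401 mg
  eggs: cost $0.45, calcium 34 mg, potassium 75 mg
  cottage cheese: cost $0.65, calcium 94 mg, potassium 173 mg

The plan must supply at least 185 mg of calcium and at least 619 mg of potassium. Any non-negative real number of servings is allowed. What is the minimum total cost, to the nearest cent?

$1.46

broccoli only: max(185/85, 619/401) = 2.176 servings → $1.63.
eggs only: max(185/34, 619/75) = 8.253 servings → $3.71.
cottage cheese only: max(185/94, 619/173) = 3.578 servings → $2.33.
broccoli + eggs with both tight: 0.9879 servings and 2.971 servings → $2.08.
broccoli + cottage cheese with both tight: 1.139 servings and 0.9383 servings → $1.46.
eggs + cottage cheese: the both-tight solution has a negative serving — not a feasible corner.
So the least-cost plan costs $1.46.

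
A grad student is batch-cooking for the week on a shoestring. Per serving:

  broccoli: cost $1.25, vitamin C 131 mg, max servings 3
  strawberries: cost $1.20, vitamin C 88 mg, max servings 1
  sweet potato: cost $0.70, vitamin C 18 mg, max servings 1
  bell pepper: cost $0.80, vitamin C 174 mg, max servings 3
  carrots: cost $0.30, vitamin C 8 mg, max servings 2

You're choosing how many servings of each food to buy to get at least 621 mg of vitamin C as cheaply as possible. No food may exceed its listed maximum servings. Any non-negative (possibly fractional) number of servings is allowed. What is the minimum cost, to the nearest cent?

Cost per mg of vitamin C: bell pepper $0.0046, broccoli $0.0095, strawberries $0.0136, carrots $0.0375, sweet potato $0.0389.
Take 3 servings of bell pepper: +522.0 mg vitamin C for $2.40 (total $2.40, still need 99.0 mg).
Take 0.7557 servings of broccoli: +99.0 mg vitamin C for $0.94 (total $3.34, still need 0.0 mg).
Greedy by cheapest-per-mg is optimal for a single linear constraint, so the minimum cost is $3.34.

$3.34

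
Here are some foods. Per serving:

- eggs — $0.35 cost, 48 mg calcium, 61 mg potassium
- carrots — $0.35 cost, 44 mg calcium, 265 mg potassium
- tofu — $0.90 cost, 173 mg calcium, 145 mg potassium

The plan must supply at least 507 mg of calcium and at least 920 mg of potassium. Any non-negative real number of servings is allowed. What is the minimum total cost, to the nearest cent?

$2.90

eggs only: max(507/48, 920/61) = 15.08 servings → $5.28.
carrots only: max(507/44, 920/265) = 11.52 servings → $4.03.
tofu only: max(507/173, 920/145) = 6.345 servings → $5.71.
eggs + carrots with both tight: 9.354 servings and 1.319 servings → $3.74.
eggs + tofu: intersection lies outside the first quadrant.
carrots + tofu with both tight: 2.17 servings and 2.379 servings → $2.90.
Cheapest feasible corner: $2.90.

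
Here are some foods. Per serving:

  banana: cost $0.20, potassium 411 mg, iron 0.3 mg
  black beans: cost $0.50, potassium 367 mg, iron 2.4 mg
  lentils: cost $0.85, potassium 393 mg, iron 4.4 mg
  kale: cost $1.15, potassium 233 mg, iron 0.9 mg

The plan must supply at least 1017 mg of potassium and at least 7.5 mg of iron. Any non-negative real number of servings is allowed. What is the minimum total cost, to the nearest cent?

Minimising a linear cost over {potassium ≥ 1017, iron ≥ 7.5, servings ≥ 0} — the optimum is at a vertex, using one or two foods.
banana only: max(1017/411, 7.5/0.3) = 25 servings → $5.00.
black beans only: max(1017/367, 7.5/2.4) = 3.125 servings → $1.56.
lentils only: max(1017/393, 7.5/4.4) = 2.588 servings → $2.20.
kale only: max(1017/233, 7.5/0.9) = 8.333 servings → $9.58.
banana + black beans with both targets exact would need a negative amount; discard.
banana + lentils with both tight: 0.9035 servings and 1.643 servings → $1.58.
banana + kale: intersection lies outside the first quadrant.
black beans + lentils with both tight: 2.274 servings and 0.4641 servings → $1.53.
black beans + kale with both targets exact would need a negative amount; discard.
lentils + kale with both tight: 1.239 servings and 2.274 servings → $3.67.
The minimum over all feasible corners is $1.53.

$1.53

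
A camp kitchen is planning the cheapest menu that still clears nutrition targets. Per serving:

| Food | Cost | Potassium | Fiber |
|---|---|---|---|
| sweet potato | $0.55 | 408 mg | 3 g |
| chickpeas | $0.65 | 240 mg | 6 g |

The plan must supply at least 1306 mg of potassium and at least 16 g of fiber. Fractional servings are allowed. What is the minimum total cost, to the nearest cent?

Two binding constraints pin down two serving amounts, so the optimal mix uses at most two foods. The candidates are each food alone (scaled to the tighter of potassium/fiber) and each pair with both constraints tight.
sweet potato only: max(1306/408, 16/3) = 5.333 servings → $2.93.
chickpeas only: max(1306/240, 16/6) = 5.442 servings → $3.54.
sweet potato + chickpeas with both tight: 2.312 servings and 1.51 servings → $2.25.
The minimum over all feasible corners is $2.25.

$2.25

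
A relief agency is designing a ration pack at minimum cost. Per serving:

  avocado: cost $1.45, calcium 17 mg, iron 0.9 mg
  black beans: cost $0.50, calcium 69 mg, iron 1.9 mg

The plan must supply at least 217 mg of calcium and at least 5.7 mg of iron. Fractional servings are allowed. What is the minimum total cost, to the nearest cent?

Compare the cost at each extreme point of the feasible region.
avocado only: max(217/17, 5.7/0.9) = 12.76 servings → $18.51.
black beans only: max(217/69, 5.7/1.9) = 3.145 servings → $1.57.
avocado + black beans: the both-tight solution has a negative serving — not a feasible corner.
Cheapest feasible corner: $1.57.

$1.57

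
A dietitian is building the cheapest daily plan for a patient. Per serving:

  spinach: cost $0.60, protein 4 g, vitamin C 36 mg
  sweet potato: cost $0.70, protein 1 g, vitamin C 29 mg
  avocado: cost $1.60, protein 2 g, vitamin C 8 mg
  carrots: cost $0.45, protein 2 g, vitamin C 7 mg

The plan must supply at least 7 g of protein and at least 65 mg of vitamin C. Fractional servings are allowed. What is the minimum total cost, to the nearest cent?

spinach only: max(7/4, 65/36) = 1.806 servings → $1.08.
sweet potato only: max(7/1, 65/29) = 7 servings → $4.90.
avocado only: max(7/2, 65/8) = 8.125 servings → $13.00.
carrots only: max(7/2, 65/7) = 9.286 servings → $4.18.
spinach + sweet potato with both tight: 1.725 servings and 0.1 servings → $1.10.
spinach + avocado: the both-tight solution has a negative serving — not a feasible corner.
spinach + carrots with both targets exact would need a negative amount; discard.
sweet potato + avocado with both tight: 1.48 servings and 2.76 servings → $5.45.
sweet potato + carrots with both tight: 1.588 servings and 2.706 servings → $2.33.
avocado + carrots with both targets exact would need a negative amount; discard.
Cheapest feasible corner: $1.08.

$1.08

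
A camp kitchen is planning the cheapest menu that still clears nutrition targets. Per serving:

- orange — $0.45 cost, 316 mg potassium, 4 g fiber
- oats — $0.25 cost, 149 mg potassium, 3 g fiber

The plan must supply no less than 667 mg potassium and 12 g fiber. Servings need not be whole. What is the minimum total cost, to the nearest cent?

$1.07

orange only: max(667/316, 12/4) = 3 servings → $1.35.
oats only: max(667/149, 12/3) = 4.477 servings → $1.12.
orange + oats with both tight: 0.6051 servings and 3.193 servings → $1.07.
Cheapest feasible corner: $1.07.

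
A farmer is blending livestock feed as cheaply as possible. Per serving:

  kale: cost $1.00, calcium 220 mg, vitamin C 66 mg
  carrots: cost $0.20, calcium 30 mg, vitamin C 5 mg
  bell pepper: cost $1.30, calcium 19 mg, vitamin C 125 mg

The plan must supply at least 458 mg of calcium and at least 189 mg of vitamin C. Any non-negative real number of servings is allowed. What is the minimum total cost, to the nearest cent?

$2.61

For a min-cost LP with two ≥-constraints, a basic feasible solution has at most two positive variables.
kale only: max(458/220, 189/66) = 2.864 servings → $2.86.
carrots only: max(458/30, 189/5) = 37.8 servings → $7.56.
bell pepper only: max(458/19, 189/125) = 24.11 servings → $31.34.
kale + carrots: the both-tight solution has a negative serving — not a feasible corner.
kale + bell pepper with both tight: 2.044 servings and 0.4325 servings → $2.61.
carrots + bell pepper with both tight: 14.68 servings and 0.9248 servings → $4.14.
The minimum over all feasible corners is $2.61.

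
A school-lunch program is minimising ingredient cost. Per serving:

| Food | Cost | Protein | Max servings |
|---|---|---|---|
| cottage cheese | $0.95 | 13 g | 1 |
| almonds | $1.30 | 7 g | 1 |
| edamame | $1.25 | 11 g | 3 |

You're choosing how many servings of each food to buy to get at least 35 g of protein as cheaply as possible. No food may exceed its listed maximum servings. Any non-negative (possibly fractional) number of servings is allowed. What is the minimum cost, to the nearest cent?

$3.45

Cost per g of protein: cottage cheese $0.0731, edamame $0.1136, almonds $0.1857.
Take 1 serving of cottage cheese: +13.0 g protein for $0.95 (total $0.95, still need 22.0 g).
Take 2 servings of edamame: +22.0 g protein for $2.50 (total $3.45, still need 0.0 g).
Filling from the cheapest source first is optimal under one linear minimum: $3.45.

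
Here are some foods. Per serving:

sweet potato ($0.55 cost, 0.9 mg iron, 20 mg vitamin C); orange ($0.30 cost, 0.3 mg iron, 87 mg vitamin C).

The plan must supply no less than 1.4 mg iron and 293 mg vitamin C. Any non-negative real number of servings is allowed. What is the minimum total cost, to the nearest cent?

$1.24

A basic optimal solution has at most two foods positive. Try each food alone and each pair with both targets met exactly.
sweet potato only: max(1.4/0.9, 293/20) = 14.65 servings → $8.06.
orange only: max(1.4/0.3, 293/87) = 4.667 servings → $1.40.
sweet potato + orange with both tight: 0.4689 servings and 3.26 servings → $1.24.
So the least-cost plan costs $1.24.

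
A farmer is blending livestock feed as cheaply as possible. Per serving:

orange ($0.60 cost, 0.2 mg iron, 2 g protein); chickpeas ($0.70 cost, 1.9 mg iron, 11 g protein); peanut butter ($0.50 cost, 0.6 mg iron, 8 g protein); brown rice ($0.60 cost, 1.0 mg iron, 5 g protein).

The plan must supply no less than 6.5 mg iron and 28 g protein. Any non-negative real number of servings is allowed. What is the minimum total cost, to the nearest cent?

orange only: max(6.5/0.2, 28/2) = 32.5 servings → $19.50.
chickpeas only: max(6.5/1.9, 28/11) = 3.421 servings → $2.39.
peanut butter only: max(6.5/0.6, 28/8) = 10.83 servings → $5.42.
brown rice only: max(6.5/1.0, 28/5) = 6.5 servings → $3.90.
orange + chickpeas: the both-tight solution has a negative serving — not a feasible corner.
orange + peanut butter with both targets exact would need a negative amount; discard.
orange + brown rice: the both-tight solution has a negative serving — not a feasible corner.
chickpeas + peanut butter: intersection lies outside the first quadrant.
chickpeas + brown rice with both targets exact would need a negative amount; discard.
peanut butter + brown rice: intersection lies outside the first quadrant.
Cheapest feasible corner: $2.39.

$2.39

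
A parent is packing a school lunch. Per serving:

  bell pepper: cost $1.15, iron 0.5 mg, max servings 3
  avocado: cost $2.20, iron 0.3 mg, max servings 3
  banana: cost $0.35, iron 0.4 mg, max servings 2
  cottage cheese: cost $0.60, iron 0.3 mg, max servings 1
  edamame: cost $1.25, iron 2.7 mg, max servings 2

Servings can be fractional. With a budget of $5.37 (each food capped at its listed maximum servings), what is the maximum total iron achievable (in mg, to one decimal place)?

Iron per dollar: edamame 2.16, banana 1.143, cottage cheese 0.5, bell pepper 0.4348, avocado 0.1364.
Take 2 servings of edamame: spends $2.50, +5.4 mg iron (running total 5.4 mg).
Take 2 servings of banana: spends $0.70, +0.8 mg iron (running total 6.2 mg).
Take 1 serving of cottage cheese: spends $0.60, +0.3 mg iron (running total 6.5 mg).
Take 1.365 servings of bell pepper: spends $1.57, +0.7 mg iron (running total 7.2 mg).
Filling greedily by iron-per-dollar is optimal for one linear limit, giving 7.2 mg.

7.2 mg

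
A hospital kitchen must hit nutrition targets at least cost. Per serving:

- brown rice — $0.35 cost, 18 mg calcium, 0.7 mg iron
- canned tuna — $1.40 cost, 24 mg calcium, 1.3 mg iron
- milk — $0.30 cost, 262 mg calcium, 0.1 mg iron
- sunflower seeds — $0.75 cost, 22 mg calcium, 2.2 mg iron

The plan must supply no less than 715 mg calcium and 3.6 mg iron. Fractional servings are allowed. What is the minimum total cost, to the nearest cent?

$1.92

brown rice only: max(715/18, 3.6/0.7) = 39.72 servings → $13.90.
canned tuna only: max(715/24, 3.6/1.3) = 29.79 servings → $41.71.
milk only: max(715/262, 3.6/0.1) = 36 servings → $10.80.
sunflower seeds only: max(715/22, 3.6/2.2) = 32.5 servings → $24.38.
brown rice + canned tuna: the both-tight solution has a negative serving — not a feasible corner.
brown rice + milk with both tight: 4.8 servings and 2.399 servings → $2.40.
brown rice + sunflower seeds: the both-tight solution has a negative serving — not a feasible corner.
canned tuna + milk with both tight: 2.577 servings and 2.493 servings → $4.36.
canned tuna + sunflower seeds: the both-tight solution has a negative serving — not a feasible corner.
milk + sunflower seeds with both tight: 2.602 servings and 1.518 servings → $1.92.
Cheapest feasible corner: $1.92.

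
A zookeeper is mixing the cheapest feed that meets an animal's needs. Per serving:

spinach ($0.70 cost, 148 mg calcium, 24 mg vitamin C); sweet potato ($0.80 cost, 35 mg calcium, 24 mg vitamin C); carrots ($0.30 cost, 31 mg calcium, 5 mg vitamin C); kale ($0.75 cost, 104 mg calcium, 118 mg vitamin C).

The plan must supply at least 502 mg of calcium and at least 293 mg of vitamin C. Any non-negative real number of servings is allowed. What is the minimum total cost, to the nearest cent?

With two linear requirements the optimum uses one or two foods; enumerate the corners.
spinach only: max(502/148, 293/24) = 12.21 servings → $8.55.
sweet potato only: max(502/35, 293/24) = 14.34 servings → $11.47.
carrots only: max(502/31, 293/5) = 58.6 servings → $17.58.
kale only: max(502/104, 293/118) = 4.827 servings → $3.62.
spinach + sweet potato with both tight: 0.6611 servings and 11.55 servings → $9.70.
spinach + carrots: intersection lies outside the first quadrant.
spinach + kale with both tight: 1.922 servings and 2.092 servings → $2.91.
sweet potato + carrots with both tight: 11.55 servings and 3.151 servings → $10.19.
sweet potato + kale: the both-tight solution has a negative serving — not a feasible corner.
carrots + kale with both tight: 9.166 servings and 2.095 servings → $4.32.
So the least-cost plan costs $2.91.

$2.91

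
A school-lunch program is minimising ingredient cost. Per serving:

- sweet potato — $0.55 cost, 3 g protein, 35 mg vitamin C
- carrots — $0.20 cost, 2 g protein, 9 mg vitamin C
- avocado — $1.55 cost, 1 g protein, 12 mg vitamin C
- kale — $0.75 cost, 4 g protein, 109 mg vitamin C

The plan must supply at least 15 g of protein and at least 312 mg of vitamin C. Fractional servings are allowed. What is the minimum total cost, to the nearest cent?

$2.44

Minimising a linear cost over {protein ≥ 15, vitamin C ≥ 312, servings ≥ 0} — the optimum is at a vertex, using one or two foods.
sweet potato only: max(15/3, 312/35) = 8.914 servings → $4.90.
carrots only: max(15/2, 312/9) = 34.67 servings → $6.93.
avocado only: max(15/1, 312/12) = 26 servings → $40.30.
kale only: max(15/4, 312/109) = 3.75 servings → $2.81.
sweet potato + carrots with both targets exact would need a negative amount; discard.
sweet potato + avocado with both targets exact would need a negative amount; discard.
sweet potato + kale with both tight: 2.07 servings and 2.198 servings → $2.79.
carrots + avocado with both targets exact would need a negative amount; discard.
carrots + kale with both tight: 2.126 servings and 2.687 servings → $2.44.
avocado + kale with both tight: 6.344 servings and 2.164 servings → $11.46.
So the least-cost plan costs $2.44.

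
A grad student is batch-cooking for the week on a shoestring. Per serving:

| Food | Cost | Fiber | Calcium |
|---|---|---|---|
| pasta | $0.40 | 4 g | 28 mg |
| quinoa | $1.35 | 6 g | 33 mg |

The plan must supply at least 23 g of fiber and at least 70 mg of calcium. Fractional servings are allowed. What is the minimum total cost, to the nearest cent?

$2.30

The cheapest plan sits at a corner of the feasible region — with two constraints it uses at most two foods.
pasta only: max(23/4, 70/28) = 5.75 servings → $2.30.
quinoa only: max(23/6, 70/33) = 3.833 servings → $5.17.
pasta + quinoa with both targets exact would need a negative amount; discard.
The minimum over all feasible corners is $2.30.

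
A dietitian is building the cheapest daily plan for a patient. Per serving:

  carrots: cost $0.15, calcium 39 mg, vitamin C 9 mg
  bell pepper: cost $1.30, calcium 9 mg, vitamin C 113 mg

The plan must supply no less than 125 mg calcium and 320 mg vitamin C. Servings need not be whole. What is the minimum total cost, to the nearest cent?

At the optimum either one food covers both requirements or two foods hit both targets exactly; no other combination can be cheaper.
carrots only: max(125/39, 320/9) = 35.56 servings → $5.33.
bell pepper only: max(125/9, 320/113) = 13.89 servings → $18.06.
carrots + bell pepper with both tight: 2.599 servings and 2.625 servings → $3.80.
Cheapest feasible corner: $3.80.

$3.80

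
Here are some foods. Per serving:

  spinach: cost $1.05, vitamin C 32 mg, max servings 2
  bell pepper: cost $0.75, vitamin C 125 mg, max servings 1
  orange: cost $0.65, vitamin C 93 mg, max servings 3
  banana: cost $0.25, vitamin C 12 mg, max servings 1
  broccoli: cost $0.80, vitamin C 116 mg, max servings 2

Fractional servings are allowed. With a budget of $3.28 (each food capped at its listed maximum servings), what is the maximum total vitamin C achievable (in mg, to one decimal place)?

Vitamin C per dollar: bell pepper 166.7, broccoli 145, orange 143.1, banana 48, spinach 30.48.
Take 1 serving of bell pepper: spends $0.75, +125.0 mg vitamin C (running total 125.0 mg).
Take 2 servings of broccoli: spends $1.60, +232.0 mg vitamin C (running total 357.0 mg).
Take 1.431 servings of orange: spends $0.93, +133.1 mg vitamin C (running total 490.1 mg).
Greedy by best ratio exhausts the cost allowance optimally: 490.1 mg.

490.1 mg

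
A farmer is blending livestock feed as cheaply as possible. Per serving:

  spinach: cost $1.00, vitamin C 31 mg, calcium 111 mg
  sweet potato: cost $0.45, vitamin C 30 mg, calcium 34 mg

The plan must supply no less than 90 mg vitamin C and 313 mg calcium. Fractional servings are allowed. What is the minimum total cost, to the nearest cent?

$2.84

spinach only: max(90/31, 313/111) = 2.903 servings → $2.90.
sweet potato only: max(90/30, 313/34) = 9.206 servings → $4.14.
spinach + sweet potato with both tight: 2.781 servings and 0.1261 servings → $2.84.
The minimum over all feasible corners is $2.84.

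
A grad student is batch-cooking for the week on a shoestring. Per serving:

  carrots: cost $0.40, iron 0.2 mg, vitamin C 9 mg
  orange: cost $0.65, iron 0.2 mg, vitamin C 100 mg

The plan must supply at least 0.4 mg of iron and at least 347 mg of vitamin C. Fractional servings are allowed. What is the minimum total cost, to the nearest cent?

An LP optimum is at a vertex; with two nutrient constraints at most two foods are used. Check each candidate.
carrots only: max(0.4/0.2, 347/9) = 38.56 servings → $15.42.
orange only: max(0.4/0.2, 347/100) = 3.47 servings → $2.26.
carrots + orange: intersection lies outside the first quadrant.
Cheapest feasible corner: $2.26.

$2.26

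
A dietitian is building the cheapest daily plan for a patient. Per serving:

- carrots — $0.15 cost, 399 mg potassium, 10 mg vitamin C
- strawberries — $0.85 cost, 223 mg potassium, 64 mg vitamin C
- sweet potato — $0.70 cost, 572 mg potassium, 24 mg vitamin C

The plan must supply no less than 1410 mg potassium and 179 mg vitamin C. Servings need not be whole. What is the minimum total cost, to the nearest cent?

For a min-cost LP with two ≥-constraints, a basic feasible solution has at most two positive variables.
carrots only: max(1410/399, 179/10) = 17.9 servings → $2.69.
strawberries only: max(1410/223, 179/64) = 6.323 servings → $5.37.
sweet potato only: max(1410/572, 179/24) = 7.458 servings → $5.22.
carrots + strawberries with both tight: 2.159 servings and 2.459 servings → $2.41.
carrots + sweet potato: the both-tight solution has a negative serving — not a feasible corner.
strawberries + sweet potato with both tight: 2.193 servings and 1.61 servings → $2.99.
Cheapest feasible corner: $2.41.

$2.41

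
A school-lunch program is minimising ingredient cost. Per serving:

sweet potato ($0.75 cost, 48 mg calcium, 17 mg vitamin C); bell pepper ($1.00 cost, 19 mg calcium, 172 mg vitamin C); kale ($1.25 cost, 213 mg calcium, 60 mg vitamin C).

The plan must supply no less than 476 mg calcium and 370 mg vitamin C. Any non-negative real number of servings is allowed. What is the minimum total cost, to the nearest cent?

$4.05

With two linear requirements the optimum uses one or two foods; enumerate the corners.
sweet potato only: max(476/48, 370/17) = 21.76 servings → $16.32.
bell pepper only: max(476/19, 370/172) = 25.05 servings → $25.05.
kale only: max(476/213, 370/60) = 6.167 servings → $7.71.
sweet potato + bell pepper with both tight: 9.434 servings and 1.219 servings → $8.29.
sweet potato + kale: intersection lies outside the first quadrant.
bell pepper + kale with both tight: 1.416 servings and 2.108 servings → $4.05.
The minimum over all feasible corners is $4.05.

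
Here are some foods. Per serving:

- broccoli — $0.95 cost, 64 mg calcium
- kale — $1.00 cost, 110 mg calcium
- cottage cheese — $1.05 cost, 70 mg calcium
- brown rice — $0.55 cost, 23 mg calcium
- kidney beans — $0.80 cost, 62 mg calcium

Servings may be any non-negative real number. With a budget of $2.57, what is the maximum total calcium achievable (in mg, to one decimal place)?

Calcium per dollar: kale 110, kidney beans 77.5, broccoli 67.37, cottage cheese 66.67, brown rice 41.82.
With no serving limits, spend the whole cost allowance on kale: $2.57 / $1.00 × 110 mg = 282.7 mg.

282.7 mg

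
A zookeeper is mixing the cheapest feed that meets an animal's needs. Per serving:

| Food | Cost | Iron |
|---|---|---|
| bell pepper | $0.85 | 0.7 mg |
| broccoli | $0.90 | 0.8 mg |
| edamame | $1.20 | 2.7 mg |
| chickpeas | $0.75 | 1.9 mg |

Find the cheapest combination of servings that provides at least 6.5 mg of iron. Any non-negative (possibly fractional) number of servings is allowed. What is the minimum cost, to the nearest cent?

Cost per mg of iron: chickpeas $0.3947, edamame $0.4444, broccoli $1.1250, bell pepper $1.2143.
With no serving limits, use only chickpeas: 6.5 mg / 1.9 mg = 3.421 servings × $0.75 = $2.57.

$2.57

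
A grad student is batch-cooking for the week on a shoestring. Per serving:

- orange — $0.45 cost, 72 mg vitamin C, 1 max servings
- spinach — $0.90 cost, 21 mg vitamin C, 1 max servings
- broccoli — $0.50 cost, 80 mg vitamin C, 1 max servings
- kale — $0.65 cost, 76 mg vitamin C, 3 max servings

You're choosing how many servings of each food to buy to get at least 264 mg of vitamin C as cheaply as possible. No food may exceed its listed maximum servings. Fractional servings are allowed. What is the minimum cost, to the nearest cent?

$1.91

Cost per mg of vitamin C: orange $0.0063, broccoli $0.0063, kale $0.0086, spinach $0.0429.
Take 1 serving of orange: +72.0 mg vitamin C for $0.45 (total $0.45, still need 192.0 mg).
Take 1 serving of broccoli: +80.0 mg vitamin C for $0.50 (total $0.95, still need 112.0 mg).
Take 1.474 servings of kale: +112.0 mg vitamin C for $0.96 (total $1.91, still need 0.0 mg).
Greedy by cheapest-per-mg is optimal for a single linear constraint, so the minimum cost is $1.91.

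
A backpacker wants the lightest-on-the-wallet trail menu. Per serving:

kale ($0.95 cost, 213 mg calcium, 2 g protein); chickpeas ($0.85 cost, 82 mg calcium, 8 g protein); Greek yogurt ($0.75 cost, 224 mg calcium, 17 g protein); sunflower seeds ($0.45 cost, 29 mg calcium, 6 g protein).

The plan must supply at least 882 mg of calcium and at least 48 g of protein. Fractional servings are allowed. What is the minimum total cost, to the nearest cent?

Two binding constraints pin down two serving amounts, so the optimal mix uses at most two foods. The candidates are each food alone (scaled to the tighter of calcium/protein) and each pair with both constraints tight.
kale only: max(882/213, 48/2) = 24 servings → $22.80.
chickpeas only: max(882/82, 48/8) = 10.76 servings → $9.14.
Greek yogurt only: max(882/224, 48/17) = 3.938 servings → $2.95.
sunflower seeds only: max(882/29, 48/6) = 30.41 servings → $13.69.
kale + chickpeas with both tight: 2.026 servings and 5.494 servings → $6.59.
kale + Greek yogurt with both tight: 1.337 servings and 2.666 servings → $3.27.
kale + sunflower seeds with both tight: 3.197 servings and 6.934 servings → $6.16.
chickpeas + Greek yogurt with both targets exact would need a negative amount; discard.
chickpeas + sunflower seeds with both targets exact would need a negative amount; discard.
Greek yogurt + sunflower seeds: the both-tight solution has a negative serving — not a feasible corner.
So the least-cost plan costs $2.95.

$2.95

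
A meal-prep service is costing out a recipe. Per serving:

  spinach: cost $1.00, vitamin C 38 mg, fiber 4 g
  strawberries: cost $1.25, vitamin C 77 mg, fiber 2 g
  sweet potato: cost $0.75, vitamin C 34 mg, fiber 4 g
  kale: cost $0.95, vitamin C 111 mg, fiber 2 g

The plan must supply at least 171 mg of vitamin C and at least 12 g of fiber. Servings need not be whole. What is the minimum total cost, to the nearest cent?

The cheapest plan sits at a corner of the feasible region — with two constraints it uses at most two foods.
spinach only: max(171/38, 12/4) = 4.5 servings → $4.50.
strawberries only: max(171/77, 12/2) = 6 servings → $7.50.
sweet potato only: max(171/34, 12/4) = 5.029 servings → $3.77.
kale only: max(171/111, 12/2) = 6 servings → $5.70.
spinach + strawberries with both tight: 2.509 servings and 0.9828 servings → $3.74.
spinach + sweet potato: the both-tight solution has a negative serving — not a feasible corner.
spinach + kale with both tight: 2.69 servings and 0.6196 servings → $3.28.
strawberries + sweet potato with both tight: 1.15 servings and 2.425 servings → $3.26.
strawberries + kale with both targets exact would need a negative amount; discard.
sweet potato + kale with both tight: 2.633 servings and 0.734 servings → $2.67.
Cheapest feasible corner: $2.67.

$2.67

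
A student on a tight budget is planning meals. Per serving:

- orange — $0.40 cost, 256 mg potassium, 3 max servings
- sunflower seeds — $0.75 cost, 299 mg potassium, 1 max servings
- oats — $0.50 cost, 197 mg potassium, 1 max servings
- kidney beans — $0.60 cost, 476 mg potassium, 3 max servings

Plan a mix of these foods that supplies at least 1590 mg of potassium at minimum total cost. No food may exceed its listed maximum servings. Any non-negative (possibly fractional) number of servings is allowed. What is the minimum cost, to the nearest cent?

$2.05

Cost per mg of potassium: kidney beans $0.0013, orange $0.0016, sunflower seeds $0.0025, oats $0.0025.
Take 3 servings of kidney beans: +1428.0 mg potassium for $1.80 (total $1.80, still need 162.0 mg).
Take 0.6328 servings of orange: +162.0 mg potassium for $0.25 (total $2.05, still need 0.0 mg).
Filling from the cheapest source first is optimal under one linear minimum: $2.05.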